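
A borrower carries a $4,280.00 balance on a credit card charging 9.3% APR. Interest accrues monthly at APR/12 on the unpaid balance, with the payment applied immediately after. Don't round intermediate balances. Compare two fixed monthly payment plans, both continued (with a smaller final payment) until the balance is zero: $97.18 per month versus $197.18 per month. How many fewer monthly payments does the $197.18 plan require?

31 fewer payments

Monthly rate r = 9.3%/12 = 0.775% = 0.00775.
At $97.18/mo: n = ⌈−ln(1 − rB₀/P)/ln(1+r)⌉ = 55 payments (last $8.07); total interest = total paid − $4,280.00 = $975.79.
At $197.18/mo: 24 payments (last $169.35); total interest $424.49.
Payments saved = 55 − 24 = 31.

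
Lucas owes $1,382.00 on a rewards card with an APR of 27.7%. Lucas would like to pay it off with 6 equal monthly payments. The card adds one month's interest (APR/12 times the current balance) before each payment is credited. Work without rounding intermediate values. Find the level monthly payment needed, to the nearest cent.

Monthly rate r = 27.7%/12 = 2.30833% = 0.0230833.
Level-payment amortization: P = B₀·r / (1 − (1+r)^(−n)) = 1382.00·0.0230833 / (1 − 1.02308^(−6)).
Denominator 1 − (1+r)^(−6) = 0.12796495.
P = 31.9012 / 0.12796495 ≈ 249.30.

$249.30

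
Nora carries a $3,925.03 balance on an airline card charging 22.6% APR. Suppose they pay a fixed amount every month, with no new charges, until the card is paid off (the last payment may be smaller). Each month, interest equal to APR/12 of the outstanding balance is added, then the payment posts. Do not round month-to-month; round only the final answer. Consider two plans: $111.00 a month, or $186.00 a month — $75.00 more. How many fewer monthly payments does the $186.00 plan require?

Monthly rate r = 22.6%/12 = 1.88333% = 0.0188333.
At $111.00/mo: n = ⌈−ln(1 − rB₀/P)/ln(1+r)⌉ = 59 payments (last $85.35); total interest = total paid − $3,925.03 = $2,598.32.
At $186.00/mo: 28 payments (last $27.89); total interest $1,124.86.
Payments saved = 59 − 28 = 31.

31 fewer payments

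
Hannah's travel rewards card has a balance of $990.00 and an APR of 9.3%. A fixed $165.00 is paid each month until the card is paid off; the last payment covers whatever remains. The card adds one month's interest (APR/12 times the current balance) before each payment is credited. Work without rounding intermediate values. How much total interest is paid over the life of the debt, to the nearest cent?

$27.77

Monthly rate r = 9.3%/12 = 0.775% = 0.00775.
Payoff takes n = ⌈−ln(1 − rB₀/P)/ln(1+r)⌉ = ⌈6.168⌉ = 7 payments; the last is $27.77.
Total paid = 6·$165.00 + $27.77 = $1,017.77.
Total interest = total paid − principal = $1,017.77 − $990.00 = $27.77.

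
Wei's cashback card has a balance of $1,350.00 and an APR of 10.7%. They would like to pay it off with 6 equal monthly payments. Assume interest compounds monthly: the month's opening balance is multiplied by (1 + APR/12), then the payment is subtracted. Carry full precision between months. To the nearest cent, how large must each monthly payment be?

Monthly rate r = 10.7%/12 = 0.891667% = 0.00891667.
Level-payment amortization: P = B₀·r / (1 − (1+r)^(−n)) = 1350.00·0.00891667 / (1 − 1.00892^(−6)).
Denominator 1 − (1+r)^(−6) = 0.0518692721.
P = 12.0375 / 0.0518692721 ≈ 232.07.

$232.07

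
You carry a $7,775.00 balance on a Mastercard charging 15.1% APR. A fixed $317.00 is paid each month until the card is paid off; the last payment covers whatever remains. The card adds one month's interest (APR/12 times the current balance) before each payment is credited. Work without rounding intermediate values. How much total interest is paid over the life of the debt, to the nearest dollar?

Monthly rate r = 15.1%/12 = 1.25833% = 0.0125833.
Payoff takes n = ⌈−ln(1 − rB₀/P)/ln(1+r)⌉ = ⌈29.515⌉ = 30 payments; the last is $163.72.
Total paid = 29·$317.00 + $163.72 = $9,356.72.
Total interest = total paid − principal = $9,356.72 − $7,775.00 = $1,581.72.

$1,582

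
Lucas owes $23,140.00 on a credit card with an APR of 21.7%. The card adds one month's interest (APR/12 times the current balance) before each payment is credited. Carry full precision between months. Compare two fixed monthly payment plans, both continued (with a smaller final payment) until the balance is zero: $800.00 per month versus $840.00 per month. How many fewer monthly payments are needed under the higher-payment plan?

Monthly rate r = 21.7%/12 = 1.80833% = 0.0180833.
At $800.00/mo: n = ⌈−ln(1 − rB₀/P)/ln(1+r)⌉ = 42 payments (last $250.29); total interest = total paid − $23,140.00 = $9,910.29.
At $840.00/mo: 39 payments (last $397.09); total interest $9,177.09.
Payments saved = 42 − 39 = 3.

3 fewer payments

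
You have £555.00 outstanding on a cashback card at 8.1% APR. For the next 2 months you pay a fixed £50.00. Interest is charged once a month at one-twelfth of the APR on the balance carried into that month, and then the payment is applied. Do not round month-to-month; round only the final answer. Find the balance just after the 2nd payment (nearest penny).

Monthly rate r = 8.1%/12 = 0.675% = 0.00675.
Each month: B ← B·(1+r) − £50.00.
Month 1: interest £3.75; balance after payment £508.75.
Month 2: interest £3.43; balance after payment £462.18.

£462.18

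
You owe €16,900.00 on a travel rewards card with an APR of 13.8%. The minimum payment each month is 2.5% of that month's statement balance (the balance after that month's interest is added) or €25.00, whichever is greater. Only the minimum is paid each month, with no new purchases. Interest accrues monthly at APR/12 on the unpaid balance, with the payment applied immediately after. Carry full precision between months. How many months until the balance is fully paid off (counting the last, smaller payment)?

Monthly rate r = 13.8%/12 = 1.15% = 0.0115.
While 2.5% of the post-interest balance exceeds €25.00, each month B ← (B·(1+r))·(1 − 0.025), i.e. B shrinks by the factor (1+r)·0.975 = 0.98621.
This holds for months 1–205. Entering month 206 the balance is €981.39; 2.5% of the post-interest balance is now below €25.00, so the flat €25.00 minimum applies from here.
From month 206 a fixed €25.00 at rate r clears €981.39 in 53 more payments. Total: 205 + 53 = 258 months.

258 months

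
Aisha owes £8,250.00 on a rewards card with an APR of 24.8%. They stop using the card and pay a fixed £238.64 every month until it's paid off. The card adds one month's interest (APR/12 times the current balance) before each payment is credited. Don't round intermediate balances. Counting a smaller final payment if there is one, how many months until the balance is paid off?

62 payments

Monthly rate r = 24.8%/12 = 2.06667% = 0.0206667.
Recurrence: B ← B·(1+r) − £238.64.
Month 1: interest £170.50; balance after payment £8,181.86.
Month 2: interest £169.09; balance after payment £8,112.31.
Closed form: n = −ln(1 − rB₀/P)/ln(1+r) = −ln(0.28553)/ln(1.02067) ≈ 61.273, so the balance reaches zero during payment 62.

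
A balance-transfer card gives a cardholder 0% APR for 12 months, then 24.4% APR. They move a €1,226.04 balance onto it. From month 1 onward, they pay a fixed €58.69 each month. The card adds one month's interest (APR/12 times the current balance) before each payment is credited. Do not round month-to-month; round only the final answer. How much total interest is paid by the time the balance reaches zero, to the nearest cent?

€59.62

Promo months 1–12 at r₀ = 0%/12 = 0; months 13+ at r₁ = 24.4%/12 = 0.0203333.
After month 12 (no interest yet): B = €1,226.04 − 12·€58.69 = €521.76.
Then at r₁ with €58.69/mo: n₂ = −ln(1 − r₁·B/P)/ln(1+r₁) ≈ 9.91 → 10 more payments.
Total paid = 21·€58.69 + €53.17 = €1,285.66; interest = €1,285.66 − €1,226.04 = €59.62.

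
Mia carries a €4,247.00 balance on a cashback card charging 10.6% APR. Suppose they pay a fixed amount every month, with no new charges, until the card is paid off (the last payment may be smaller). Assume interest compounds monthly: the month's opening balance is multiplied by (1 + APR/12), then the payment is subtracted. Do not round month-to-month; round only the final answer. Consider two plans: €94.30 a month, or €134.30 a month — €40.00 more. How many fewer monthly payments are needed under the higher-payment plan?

20 fewer payments

Monthly rate r = 10.6%/12 = 0.883333% = 0.00883333.
At €94.30/mo: n = ⌈−ln(1 − rB₀/P)/ln(1+r)⌉ = 58 payments (last €63.60); total interest = total paid − €4,247.00 = €1,191.70.
At €134.30/mo: 38 payments (last €33.52); total interest €755.62.
Payments saved = 58 − 38 = 20.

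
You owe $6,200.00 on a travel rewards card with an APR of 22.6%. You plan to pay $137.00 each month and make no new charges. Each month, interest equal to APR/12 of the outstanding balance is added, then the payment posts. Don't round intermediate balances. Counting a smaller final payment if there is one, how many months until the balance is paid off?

103 payments

Monthly rate r = 22.6%/12 = 1.88333% = 0.0188333.
Recurrence: B ← B·(1+r) − $137.00.
Month 1: interest $116.77; balance after payment $6,179.77.
Month 2: interest $116.39; balance after payment $6,159.15.
Closed form: n = −ln(1 − rB₀/P)/ln(1+r) = −ln(0.14769)/ln(1.01883) ≈ 102.510, so the balance reaches zero during payment 103.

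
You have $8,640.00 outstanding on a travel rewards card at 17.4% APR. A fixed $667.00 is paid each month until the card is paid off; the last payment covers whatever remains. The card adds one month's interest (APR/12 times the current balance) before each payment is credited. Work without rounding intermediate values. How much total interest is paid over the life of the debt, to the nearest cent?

Monthly rate r = 17.4%/12 = 1.45% = 0.0145.
Payoff takes n = ⌈−ln(1 − rB₀/P)/ln(1+r)⌉ = ⌈14.451⌉ = 15 payments; the last is $302.28.
Total paid = 14·$667.00 + $302.28 = $9,640.28.
Total interest = total paid − principal = $9,640.28 − $8,640.00 = $1,000.28.

$1,000.28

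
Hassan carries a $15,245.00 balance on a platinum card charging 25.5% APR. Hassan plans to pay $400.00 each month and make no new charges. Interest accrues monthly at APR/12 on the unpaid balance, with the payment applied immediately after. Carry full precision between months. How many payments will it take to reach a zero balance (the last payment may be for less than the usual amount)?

Monthly rate r = 25.5%/12 = 2.125% = 0.02125.
Recurrence: B ← B·(1+r) − $400.00.
Month 1: interest $323.96; balance after payment $15,168.96.
Month 2: interest $322.34; balance after payment $15,091.30.
Closed form: n = −ln(1 − rB₀/P)/ln(1+r) = −ln(0.19011)/ln(1.02125) ≈ 78.952, so the balance reaches zero during payment 79.

79 payments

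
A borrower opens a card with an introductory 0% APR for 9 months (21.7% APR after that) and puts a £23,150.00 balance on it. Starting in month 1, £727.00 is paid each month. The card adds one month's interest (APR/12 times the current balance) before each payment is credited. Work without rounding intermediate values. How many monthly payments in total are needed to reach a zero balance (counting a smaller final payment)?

Promo months 1–9 at r₀ = 0%/12 = 0; months 10+ at r₁ = 21.7%/12 = 0.0180833.
After month 9 (no interest yet): B = £23,150.00 − 9·£727.00 = £16,607.00.
Then at r₁ with £727.00/mo: n₂ = −ln(1 − r₁·B/P)/ln(1+r₁) ≈ 29.73 → 30 more payments.

39 payments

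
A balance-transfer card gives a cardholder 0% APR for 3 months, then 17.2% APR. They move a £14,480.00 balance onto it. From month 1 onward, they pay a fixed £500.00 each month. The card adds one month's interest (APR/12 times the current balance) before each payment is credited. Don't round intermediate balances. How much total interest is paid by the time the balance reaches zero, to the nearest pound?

£3,370

Promo months 1–3 at r₀ = 0%/12 = 0; months 4+ at r₁ = 17.2%/12 = 0.0143333.
After month 3 (no interest yet): B = £14,480.00 − 3·£500.00 = £12,980.00.
Then at r₁ with £500.00/mo: n₂ = −ln(1 − r₁·B/P)/ln(1+r₁) ≈ 32.70 → 33 more payments.
Total paid = 35·£500.00 + £350.43 = £17,850.43; interest = £17,850.43 − £14,480.00 = £3,370.43.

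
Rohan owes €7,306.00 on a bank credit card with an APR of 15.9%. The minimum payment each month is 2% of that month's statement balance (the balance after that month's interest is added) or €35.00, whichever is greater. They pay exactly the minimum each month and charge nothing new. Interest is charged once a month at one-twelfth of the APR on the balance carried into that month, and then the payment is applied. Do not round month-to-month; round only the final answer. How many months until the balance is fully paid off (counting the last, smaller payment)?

286 months

Monthly rate r = 15.9%/12 = 1.325% = 0.01325.
While 2% of the post-interest balance exceeds €35.00, each month B ← (B·(1+r))·(1 − 0.02), i.e. B shrinks by the factor (1+r)·0.98 = 0.99299.
This holds for months 1–205. Entering month 206 the balance is €1,725.56; 2% of the post-interest balance is now below €35.00, so the flat €35.00 minimum applies from here.
From month 206 a fixed €35.00 at rate r clears €1,725.56 in 81 more payments. Total: 205 + 81 = 286 months.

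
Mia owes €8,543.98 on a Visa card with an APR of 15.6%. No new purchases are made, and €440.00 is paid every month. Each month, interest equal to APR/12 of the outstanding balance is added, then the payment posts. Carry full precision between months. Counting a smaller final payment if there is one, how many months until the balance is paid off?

23 payments

Monthly rate r = 15.6%/12 = 1.3% = 0.013.
Recurrence: B ← B·(1+r) − €440.00.
Month 1: interest €111.07; balance after payment €8,215.05.
Month 2: interest €106.80; balance after payment €7,881.85.
Closed form: n = −ln(1 − rB₀/P)/ln(1+r) = −ln(0.74756)/ln(1.013) ≈ 22.525, so the balance reaches zero during payment 23.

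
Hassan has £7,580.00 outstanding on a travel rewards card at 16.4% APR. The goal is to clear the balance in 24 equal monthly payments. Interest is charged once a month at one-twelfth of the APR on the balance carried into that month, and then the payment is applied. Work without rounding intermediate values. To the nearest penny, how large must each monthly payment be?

Monthly rate r = 16.4%/12 = 1.36667% = 0.0136667.
Level-payment amortization: P = B₀·r / (1 − (1+r)^(−n)) = 7580.00·0.0136667 / (1 − 1.01367^(−24)).
Denominator 1 − (1+r)^(−24) = 0.27803519.
P = 103.593 / 0.27803519 ≈ 372.59.

£372.59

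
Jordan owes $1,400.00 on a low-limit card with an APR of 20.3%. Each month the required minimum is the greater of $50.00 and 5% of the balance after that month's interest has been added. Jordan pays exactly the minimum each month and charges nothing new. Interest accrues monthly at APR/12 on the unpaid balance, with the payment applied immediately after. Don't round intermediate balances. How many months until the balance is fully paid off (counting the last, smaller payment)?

Monthly rate r = 20.3%/12 = 1.69167% = 0.0169167.
While 5% of the post-interest balance exceeds $50.00, each month B ← (B·(1+r))·(1 − 0.05), i.e. B shrinks by the factor (1+r)·0.95 = 0.96607.
This holds for months 1–11. Entering month 12 the balance is $957.69; 5% of the post-interest balance is now below $50.00, so the flat $50.00 minimum applies from here.
From month 12 a fixed $50.00 at rate r clears $957.69 in 24 more payments. Total: 11 + 24 = 35 months.

35 months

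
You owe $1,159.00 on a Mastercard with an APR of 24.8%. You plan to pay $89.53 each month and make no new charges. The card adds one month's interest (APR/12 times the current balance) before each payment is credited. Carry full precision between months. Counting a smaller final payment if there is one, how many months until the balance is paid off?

16 payments

Monthly rate r = 24.8%/12 = 2.06667% = 0.0206667.
Recurrence: B ← B·(1+r) − $89.53.
Month 1: interest $23.95; balance after payment $1,093.42.
Month 2: interest $22.60; balance after payment $1,026.49.
Closed form: n = −ln(1 − rB₀/P)/ln(1+r) = −ln(0.73246)/ln(1.02067) ≈ 15.220, so the balance reaches zero during payment 16.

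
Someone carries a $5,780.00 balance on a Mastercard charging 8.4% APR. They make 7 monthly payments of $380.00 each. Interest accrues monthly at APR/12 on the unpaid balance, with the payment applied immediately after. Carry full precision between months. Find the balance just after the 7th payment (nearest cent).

Monthly rate r = 8.4%/12 = 0.7% = 0.007.
Each month: B ← B·(1+r) − $380.00.
Month 1: interest $40.46; balance after payment $5,440.46.
Month 2: interest $38.08; balance after payment $5,098.54.
Month 3: interest $35.69; balance after payment $4,754.23.
Month 4: interest $33.28; balance after payment $4,407.51.
Month 5: interest $30.85; balance after payment $4,058.37.
Month 6: interest $28.41; balance after payment $3,706.77.
Month 7: interest $25.95; balance after payment $3,352.72.

$3,352.72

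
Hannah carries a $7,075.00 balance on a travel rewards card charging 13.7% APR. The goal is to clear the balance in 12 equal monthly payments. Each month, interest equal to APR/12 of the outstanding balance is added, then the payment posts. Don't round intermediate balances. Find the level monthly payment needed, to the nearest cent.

$634.25

Monthly rate r = 13.7%/12 = 1.14167% = 0.0114167.
Level-payment amortization: P = B₀·r / (1 − (1+r)^(−n)) = 7075.00·0.0114167 / (1 − 1.01142^(−12)).
Denominator 1 − (1+r)^(−12) = 0.12735274.
P = 80.7729 / 0.12735274 ≈ 634.25.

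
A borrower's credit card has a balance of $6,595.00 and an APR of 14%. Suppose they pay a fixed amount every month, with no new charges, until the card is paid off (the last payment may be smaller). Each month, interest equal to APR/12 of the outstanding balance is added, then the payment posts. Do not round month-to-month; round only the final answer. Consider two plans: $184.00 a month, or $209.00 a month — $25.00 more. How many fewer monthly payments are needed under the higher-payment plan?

7 fewer payments

Monthly rate r = 14%/12 = 1.16667% = 0.0116667.
At $184.00/mo: n = ⌈−ln(1 − rB₀/P)/ln(1+r)⌉ = 47 payments (last $127.16); total interest = total paid − $6,595.00 = $1,996.16.
At $209.00/mo: 40 payments (last $121.46); total interest $1,677.46.
Payments saved = 47 − 40 = 7.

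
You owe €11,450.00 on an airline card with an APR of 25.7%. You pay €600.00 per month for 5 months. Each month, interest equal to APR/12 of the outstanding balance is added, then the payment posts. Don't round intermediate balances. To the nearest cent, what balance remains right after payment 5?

€9,598.48

Monthly rate r = 25.7%/12 = 2.14167% = 0.0214167.
Each month: B ← B·(1+r) − €600.00.
Month 1: interest €245.22; balance after payment €11,095.22.
Month 2: interest €237.62; balance after payment €10,732.84.
Month 3: interest €229.86; balance after payment €10,362.71.
Month 4: interest €221.93; balance after payment €9,984.64.
Month 5: interest €213.84; balance after payment €9,598.48.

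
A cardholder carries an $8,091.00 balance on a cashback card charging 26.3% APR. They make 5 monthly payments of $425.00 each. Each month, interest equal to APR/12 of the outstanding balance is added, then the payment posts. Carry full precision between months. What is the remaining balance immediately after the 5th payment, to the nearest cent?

Monthly rate r = 26.3%/12 = 2.19167% = 0.0219167.
Each month: B ← B·(1+r) − $425.00.
Month 1: interest $177.33; balance after payment $7,843.33.
Month 2: interest $171.90; balance after payment $7,590.23.
Month 3: interest $166.35; balance after payment $7,331.58.
Month 4: interest $160.68; balance after payment $7,067.26.
Month 5: interest $154.89; balance after payment $6,797.15.

$6,797.15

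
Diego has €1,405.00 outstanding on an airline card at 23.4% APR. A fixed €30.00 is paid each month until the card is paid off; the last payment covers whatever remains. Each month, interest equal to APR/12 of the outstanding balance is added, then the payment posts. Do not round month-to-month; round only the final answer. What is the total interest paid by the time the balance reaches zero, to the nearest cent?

€2,392.74

Monthly rate r = 23.4%/12 = 1.95% = 0.0195.
Payoff takes n = ⌈−ln(1 − rB₀/P)/ln(1+r)⌉ = ⌈126.589⌉ = 127 payments; the last is €17.74.
Total paid = 126·€30.00 + €17.74 = €3,797.74.
Total interest = total paid − principal = €3,797.74 − €1,405.00 = €2,392.74.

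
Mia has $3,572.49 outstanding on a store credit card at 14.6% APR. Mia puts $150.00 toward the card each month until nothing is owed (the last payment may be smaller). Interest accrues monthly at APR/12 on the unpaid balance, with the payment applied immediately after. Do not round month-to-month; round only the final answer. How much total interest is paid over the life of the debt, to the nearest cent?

$671.78

Monthly rate r = 14.6%/12 = 1.21667% = 0.0121667.
Payoff takes n = ⌈−ln(1 − rB₀/P)/ln(1+r)⌉ = ⌈28.294⌉ = 29 payments; the last is $44.27.
Total paid = 28·$150.00 + $44.27 = $4,244.27.
Total interest = total paid − principal = $4,244.27 − $3,572.49 = $671.78.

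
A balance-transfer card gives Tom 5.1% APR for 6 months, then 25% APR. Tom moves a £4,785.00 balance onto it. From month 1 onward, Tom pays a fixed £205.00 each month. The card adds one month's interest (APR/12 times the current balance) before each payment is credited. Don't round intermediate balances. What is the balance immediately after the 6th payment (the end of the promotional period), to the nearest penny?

Promo months 1–6 at r₀ = 5.1%/12 = 0.00425; months 7+ at r₁ = 25%/12 = 0.0208333.
After month 6: iterate B ← B·(1+r₀) − £205.00 for 6 months → £3,665.18.

£3,665.18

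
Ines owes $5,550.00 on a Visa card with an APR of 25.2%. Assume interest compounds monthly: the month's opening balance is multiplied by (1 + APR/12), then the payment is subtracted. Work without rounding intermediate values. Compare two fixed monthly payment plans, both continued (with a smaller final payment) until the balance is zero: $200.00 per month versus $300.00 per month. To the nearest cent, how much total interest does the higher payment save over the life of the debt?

Monthly rate r = 25.2%/12 = 2.1% = 0.021.
At $200.00/mo: n = ⌈−ln(1 − rB₀/P)/ln(1+r)⌉ = 43 payments (last $11.69); total interest = total paid − $5,550.00 = $2,861.69.
At $300.00/mo: 24 payments (last $200.50); total interest $1,550.50.
Interest saved = $2,861.69 − $1,550.50 = $1,311.19.

$1,311.19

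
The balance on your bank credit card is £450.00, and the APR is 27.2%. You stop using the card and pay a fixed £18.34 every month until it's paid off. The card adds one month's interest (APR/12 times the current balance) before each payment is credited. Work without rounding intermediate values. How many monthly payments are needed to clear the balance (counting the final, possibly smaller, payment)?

37 payments

Monthly rate r = 27.2%/12 = 2.26667% = 0.0226667.
Recurrence: B ← B·(1+r) − £18.34.
Month 1: interest £10.20; balance after payment £441.86.
Month 2: interest £10.02; balance after payment £433.54.
Closed form: n = −ln(1 − rB₀/P)/ln(1+r) = −ln(0.44384)/ln(1.02267) ≈ 36.241, so the balance reaches zero during payment 37.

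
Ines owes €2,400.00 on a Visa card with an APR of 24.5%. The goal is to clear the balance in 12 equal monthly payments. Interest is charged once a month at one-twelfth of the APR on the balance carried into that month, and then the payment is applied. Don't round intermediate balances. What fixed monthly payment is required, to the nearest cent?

Monthly rate r = 24.5%/12 = 2.04167% = 0.0204167.
Level-payment amortization: P = B₀·r / (1 − (1+r)^(−n)) = 2400.00·0.0204167 / (1 − 1.02042^(−12)).
Denominator 1 − (1+r)^(−12) = 0.215361744.
P = 49 / 0.215361744 ≈ 227.52.

€227.52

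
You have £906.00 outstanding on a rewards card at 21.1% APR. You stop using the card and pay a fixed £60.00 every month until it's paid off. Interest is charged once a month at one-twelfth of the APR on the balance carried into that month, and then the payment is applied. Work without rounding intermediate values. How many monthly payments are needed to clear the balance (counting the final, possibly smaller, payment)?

18 months

Monthly rate r = 21.1%/12 = 1.75833% = 0.0175833.
Recurrence: B ← B·(1+r) − £60.00.
Month 1: interest £15.93; balance after payment £861.93.
Month 2: interest £15.16; balance after payment £817.09.
Closed form: n = −ln(1 − rB₀/P)/ln(1+r) = −ln(0.73449)/ln(1.01758) ≈ 17.703, so the balance reaches zero during payment 18.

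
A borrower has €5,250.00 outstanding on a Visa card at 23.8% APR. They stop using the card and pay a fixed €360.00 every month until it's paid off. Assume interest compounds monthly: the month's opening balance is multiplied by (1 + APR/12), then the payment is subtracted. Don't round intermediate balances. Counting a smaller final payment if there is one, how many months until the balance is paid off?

18 months

Monthly rate r = 23.8%/12 = 1.98333% = 0.0198333.
Recurrence: B ← B·(1+r) − €360.00.
Month 1: interest €104.13; balance after payment €4,994.12.
Month 2: interest €99.05; balance after payment €4,733.18.
Closed form: n = −ln(1 − rB₀/P)/ln(1+r) = −ln(0.71076)/ln(1.01983) ≈ 17.384, so the balance reaches zero during payment 18.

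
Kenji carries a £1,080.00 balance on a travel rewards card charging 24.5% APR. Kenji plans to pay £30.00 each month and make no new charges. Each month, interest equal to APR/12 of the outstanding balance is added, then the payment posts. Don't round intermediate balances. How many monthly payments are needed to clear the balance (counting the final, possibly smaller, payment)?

Monthly rate r = 24.5%/12 = 2.04167% = 0.0204167.
Recurrence: B ← B·(1+r) − £30.00.
Month 1: interest £22.05; balance after payment £1,072.05.
Month 2: interest £21.89; balance after payment £1,063.94.
Closed form: n = −ln(1 − rB₀/P)/ln(1+r) = −ln(0.265)/ln(1.02042) ≈ 65.708, so the balance reaches zero during payment 66.

66 months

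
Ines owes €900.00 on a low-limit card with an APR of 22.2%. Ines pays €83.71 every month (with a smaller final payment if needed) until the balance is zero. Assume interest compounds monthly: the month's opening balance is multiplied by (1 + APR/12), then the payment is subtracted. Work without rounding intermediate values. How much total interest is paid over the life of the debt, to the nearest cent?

Monthly rate r = 22.2%/12 = 1.85% = 0.0185.
Payoff takes n = ⌈−ln(1 − rB₀/P)/ln(1+r)⌉ = ⌈12.098⌉ = 13 payments; the last is €8.28.
Total paid = 12·€83.71 + €8.28 = €1,012.80.
Total interest = total paid − principal = €1,012.80 − €900.00 = €112.80.

€112.80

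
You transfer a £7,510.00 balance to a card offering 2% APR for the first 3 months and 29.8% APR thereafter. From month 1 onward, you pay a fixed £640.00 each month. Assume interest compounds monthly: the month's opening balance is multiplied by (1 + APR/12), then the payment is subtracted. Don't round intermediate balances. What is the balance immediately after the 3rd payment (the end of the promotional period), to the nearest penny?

Promo months 1–3 at r₀ = 2%/12 = 0.00166667; months 4+ at r₁ = 29.8%/12 = 0.0248333.
After month 3: iterate B ← B·(1+r₀) − £640.00 for 3 months → £5,624.41.

£5,624.41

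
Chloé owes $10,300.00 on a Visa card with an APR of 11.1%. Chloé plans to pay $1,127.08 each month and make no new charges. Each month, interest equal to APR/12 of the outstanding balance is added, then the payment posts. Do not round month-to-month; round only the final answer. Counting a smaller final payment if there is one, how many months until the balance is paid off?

Monthly rate r = 11.1%/12 = 0.925% = 0.00925.
Recurrence: B ← B·(1+r) − $1,127.08.
Month 1: interest $95.27; balance after payment $9,268.19.
Month 2: interest $85.73; balance after payment $8,226.85.
Closed form: n = −ln(1 − rB₀/P)/ln(1+r) = −ln(0.91547)/ln(1.00925) ≈ 9.592, so the balance reaches zero during payment 10.

10 months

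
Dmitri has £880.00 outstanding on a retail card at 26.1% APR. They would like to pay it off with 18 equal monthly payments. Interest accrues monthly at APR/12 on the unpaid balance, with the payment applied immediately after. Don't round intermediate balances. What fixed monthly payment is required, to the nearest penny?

£59.60

Monthly rate r = 26.1%/12 = 2.175% = 0.02175.
Level-payment amortization: P = B₀·r / (1 − (1+r)^(−n)) = 880.00·0.02175 / (1 − 1.02175^(−18)).
Denominator 1 − (1+r)^(−18) = 0.321114762.
P = 19.14 / 0.321114762 ≈ 59.60.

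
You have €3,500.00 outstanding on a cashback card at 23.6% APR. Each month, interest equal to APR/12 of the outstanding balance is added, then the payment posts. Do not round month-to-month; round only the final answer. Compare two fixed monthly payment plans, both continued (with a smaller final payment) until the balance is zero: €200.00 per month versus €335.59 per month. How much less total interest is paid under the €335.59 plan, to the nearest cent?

Monthly rate r = 23.6%/12 = 1.96667% = 0.0196667.
At €200.00/mo: n = ⌈−ln(1 − rB₀/P)/ln(1+r)⌉ = 22 payments (last €132.47); total interest = total paid − €3,500.00 = €832.47.
At €335.59/mo: 12 payments (last €264.52); total interest €456.01.
Interest saved = €832.47 − €456.01 = €376.46.

€376.46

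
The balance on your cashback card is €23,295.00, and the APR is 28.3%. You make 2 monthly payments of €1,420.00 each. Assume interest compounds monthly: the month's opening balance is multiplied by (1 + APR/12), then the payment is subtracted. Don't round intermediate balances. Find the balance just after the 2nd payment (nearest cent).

€21,533.22

Monthly rate r = 28.3%/12 = 2.35833% = 0.0235833.
Each month: B ← B·(1+r) − €1,420.00.
Month 1: interest €549.37; balance after payment €22,424.37.
Month 2: interest €528.84; balance after payment €21,533.22.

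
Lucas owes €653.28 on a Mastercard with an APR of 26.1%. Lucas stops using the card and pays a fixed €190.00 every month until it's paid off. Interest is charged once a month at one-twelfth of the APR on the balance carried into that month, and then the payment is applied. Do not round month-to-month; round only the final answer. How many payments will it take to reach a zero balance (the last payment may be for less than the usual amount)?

Monthly rate r = 26.1%/12 = 2.175% = 0.02175.
Recurrence: B ← B·(1+r) − €190.00.
Month 1: interest €14.21; balance after payment €477.49.
Month 2: interest €10.39; balance after payment €297.87.
Month 3: interest €6.48; balance after payment €114.35.
Month 4: interest €2.49; balance after payment €0.00.

4 payments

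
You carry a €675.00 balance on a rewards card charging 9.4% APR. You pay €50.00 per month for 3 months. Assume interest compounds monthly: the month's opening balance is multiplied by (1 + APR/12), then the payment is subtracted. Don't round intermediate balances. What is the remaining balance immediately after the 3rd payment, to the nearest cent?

Monthly rate r = 9.4%/12 = 0.783333% = 0.00783333.
Each month: B ← B·(1+r) − €50.00.
Month 1: interest €5.29; balance after payment €630.29.
Month 2: interest €4.94; balance after payment €585.22.
Month 3: interest €4.58; balance after payment €539.81.

€539.81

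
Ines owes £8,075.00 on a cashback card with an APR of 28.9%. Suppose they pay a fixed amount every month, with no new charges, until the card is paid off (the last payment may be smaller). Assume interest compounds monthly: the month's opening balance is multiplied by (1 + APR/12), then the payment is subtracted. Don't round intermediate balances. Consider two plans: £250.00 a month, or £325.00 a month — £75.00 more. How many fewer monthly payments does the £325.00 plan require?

Monthly rate r = 28.9%/12 = 2.40833% = 0.0240833.
At £250.00/mo: n = ⌈−ln(1 − rB₀/P)/ln(1+r)⌉ = 64 payments (last £56.43); total interest = total paid − £8,075.00 = £7,731.43.
At £325.00/mo: 39 payments (last £109.08); total interest £4,384.08.
Payments saved = 64 − 39 = 25.

25 fewer payments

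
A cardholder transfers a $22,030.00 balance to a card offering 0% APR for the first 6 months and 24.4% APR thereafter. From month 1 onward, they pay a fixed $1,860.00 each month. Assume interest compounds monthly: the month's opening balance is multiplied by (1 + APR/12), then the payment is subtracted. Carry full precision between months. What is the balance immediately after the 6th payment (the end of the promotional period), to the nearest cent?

$10,870.00

Promo months 1–6 at r₀ = 0%/12 = 0; months 7+ at r₁ = 24.4%/12 = 0.0203333.
After month 6 (no interest yet): B = $22,030.00 − 6·$1,860.00 = $10,870.00.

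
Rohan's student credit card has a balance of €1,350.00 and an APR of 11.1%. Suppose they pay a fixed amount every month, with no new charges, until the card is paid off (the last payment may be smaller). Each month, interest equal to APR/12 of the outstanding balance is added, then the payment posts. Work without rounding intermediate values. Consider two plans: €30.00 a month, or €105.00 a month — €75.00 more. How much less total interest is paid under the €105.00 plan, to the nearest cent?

Monthly rate r = 11.1%/12 = 0.925% = 0.00925.
At €30.00/mo: n = ⌈−ln(1 − rB₀/P)/ln(1+r)⌉ = 59 payments (last €13.88); total interest = total paid − €1,350.00 = €403.88.
At €105.00/mo: 14 payments (last €79.00); total interest €94.00.
Interest saved = €403.88 − €94.00 = €309.88.

€309.88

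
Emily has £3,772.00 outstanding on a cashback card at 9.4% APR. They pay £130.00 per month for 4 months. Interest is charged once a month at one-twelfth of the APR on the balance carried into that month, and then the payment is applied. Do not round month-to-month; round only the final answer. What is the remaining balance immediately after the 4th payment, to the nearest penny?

Monthly rate r = 9.4%/12 = 0.783333% = 0.00783333.
Each month: B ← B·(1+r) − £130.00.
Month 1: interest £29.55; balance after payment £3,671.55.
Month 2: interest £28.76; balance after payment £3,570.31.
Month 3: interest £27.97; balance after payment £3,468.28.
Month 4: interest £27.17; balance after payment £3,365.44.

£3,365.44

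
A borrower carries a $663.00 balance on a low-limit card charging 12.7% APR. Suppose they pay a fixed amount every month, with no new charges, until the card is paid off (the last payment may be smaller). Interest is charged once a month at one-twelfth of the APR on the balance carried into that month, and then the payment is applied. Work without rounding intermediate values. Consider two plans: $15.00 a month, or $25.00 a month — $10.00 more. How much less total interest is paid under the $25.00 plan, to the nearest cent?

$116.31

Monthly rate r = 12.7%/12 = 1.05833% = 0.0105833.
At $15.00/mo: n = ⌈−ln(1 − rB₀/P)/ln(1+r)⌉ = 60 payments (last $13.64); total interest = total paid − $663.00 = $235.64.
At $25.00/mo: 32 payments (last $7.33); total interest $119.33.
Interest saved = $235.64 − $119.33 = $116.31.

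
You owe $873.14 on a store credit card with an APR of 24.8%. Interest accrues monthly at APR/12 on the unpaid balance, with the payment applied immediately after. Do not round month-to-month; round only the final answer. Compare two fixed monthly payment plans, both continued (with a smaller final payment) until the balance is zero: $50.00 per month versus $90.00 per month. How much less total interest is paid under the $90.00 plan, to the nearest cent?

Monthly rate r = 24.8%/12 = 2.06667% = 0.0206667.
At $50.00/mo: n = ⌈−ln(1 − rB₀/P)/ln(1+r)⌉ = 22 payments (last $44.33); total interest = total paid − $873.14 = $221.19.
At $90.00/mo: 11 payments (last $84.56); total interest $111.42.
Interest saved = $221.19 − $111.42 = $109.77.

$109.77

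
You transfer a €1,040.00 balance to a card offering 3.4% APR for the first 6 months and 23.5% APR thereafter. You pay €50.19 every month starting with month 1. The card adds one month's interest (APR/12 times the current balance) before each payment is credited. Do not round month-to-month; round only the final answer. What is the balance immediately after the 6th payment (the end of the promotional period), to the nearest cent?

€754.52

Promo months 1–6 at r₀ = 3.4%/12 = 0.00283333; months 7+ at r₁ = 23.5%/12 = 0.0195833.
After month 6: iterate B ← B·(1+r₀) − €50.19 for 6 months → €754.52.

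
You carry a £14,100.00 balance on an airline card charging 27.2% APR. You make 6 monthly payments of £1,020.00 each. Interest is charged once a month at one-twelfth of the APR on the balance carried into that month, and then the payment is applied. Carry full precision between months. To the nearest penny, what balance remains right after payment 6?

Monthly rate r = 27.2%/12 = 2.26667% = 0.0226667.
Each month: B ← B·(1+r) − £1,020.00.
Month 1: interest £319.60; balance after payment £13,399.60.
Month 2: interest £303.72; balance after payment £12,683.32.
Month 3: interest £287.49; balance after payment £11,950.81.
Month 4: interest £270.89; balance after payment £11,201.70.
Month 5: interest £253.91; balance after payment £10,435.60.
Month 6: interest £236.54; balance after payment £9,652.14.

£9,652.14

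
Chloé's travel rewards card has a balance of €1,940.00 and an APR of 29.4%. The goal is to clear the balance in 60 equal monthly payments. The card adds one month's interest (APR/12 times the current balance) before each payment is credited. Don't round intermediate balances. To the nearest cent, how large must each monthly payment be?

€62.05

Monthly rate r = 29.4%/12 = 2.45% = 0.0245.
Level-payment amortization: P = B₀·r / (1 − (1+r)^(−n)) = 1940.00·0.0245 / (1 − 1.0245^(−60)).
Denominator 1 − (1+r)^(−60) = 0.765964232.
P = 47.53 / 0.765964232 ≈ 62.05.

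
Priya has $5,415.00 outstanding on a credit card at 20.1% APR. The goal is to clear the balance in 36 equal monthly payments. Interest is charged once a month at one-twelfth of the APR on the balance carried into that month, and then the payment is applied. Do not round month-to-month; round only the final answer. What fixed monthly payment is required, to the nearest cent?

$201.52

Monthly rate r = 20.1%/12 = 1.675% = 0.01675.
Level-payment amortization: P = B₀·r / (1 − (1+r)^(−n)) = 5415.00·0.01675 / (1 − 1.01675^(−36)).
Denominator 1 − (1+r)^(−36) = 0.450092705.
P = 90.7013 / 0.450092705 ≈ 201.52.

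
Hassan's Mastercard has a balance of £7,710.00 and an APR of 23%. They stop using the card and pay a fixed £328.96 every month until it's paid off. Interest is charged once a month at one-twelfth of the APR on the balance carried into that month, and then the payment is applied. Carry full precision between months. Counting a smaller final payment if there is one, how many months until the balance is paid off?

Monthly rate r = 23%/12 = 1.91667% = 0.0191667.
Recurrence: B ← B·(1+r) − £328.96.
Month 1: interest £147.77; balance after payment £7,528.81.
Month 2: interest £144.30; balance after payment £7,344.16.
Closed form: n = −ln(1 − rB₀/P)/ln(1+r) = −ln(0.55078)/ln(1.01917) ≈ 31.415, so the balance reaches zero during payment 32.

32 payments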